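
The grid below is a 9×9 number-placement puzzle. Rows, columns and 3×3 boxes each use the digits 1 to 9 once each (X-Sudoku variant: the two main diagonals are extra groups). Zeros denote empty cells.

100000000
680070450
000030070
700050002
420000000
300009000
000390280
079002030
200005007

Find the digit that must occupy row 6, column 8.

row 2, column 6 = 1: row 2 has {4,5,6,7,8}; col 6 has {2,5,9}; box has {3,7} → only 1 remains.
row 5, column 5 = 6: row 5 has {2,4}; col 5 has {3,5,7,9}; box has {5,9}; main diagonal has {1,2,3,7,8,9}; anti-diagonal has {2,5,7} → only 6 remains.
row 7, column 1 = 5: row 7 has {2,3,8,9}; col 1 has {1,2,3,4,6,7}; box has {2,7,9} → only 5 remains.
row 8, column 1 = 8: row 8 has {2,3,7,9}; col 1 has {1,2,3,4,5,6,7}; box has {2,5,7,9} → only 8 remains.
row 3, column 1 = 9: row 3 has {3,7}; col 1 has {1,2,3,4,5,6,7,8}; box has {1,6,8} → only 9 remains.
row 4, column 4 = 4: row 4 has {2,5,7}; col 4 has {3}; box has {5,6,9}; main diagonal has {1,2,3,6,7,8,9} → only 4 remains.
row 3, column 3 = 5: row 3 has {3,7,9}; col 3 has {9}; box has {1,6,8,9}; main diagonal has {1,2,3,4,6,7,8,9} → only 5 remains.
row 3, column 2 = 4: row 3 has {3,5,7,9}; col 2 has {2,7,8}; box has {1,5,6,8,9} → only 4 remains.
row 1, column 2 = 3: row 1 has {1}; col 2 has {2,4,7,8}; box has {1,4,5,6,8,9} → only 3 remains.
row 2, column 3 = 2: row 2 has {1,4,5,6,7,8}; col 3 has {5,9}; box has {1,3,4,5,6,8,9} → only 2 remains.
row 2, column 4 = 9: row 2 has {1,2,4,5,6,7,8}; col 4 has {3,4}; box has {1,3,7} → only 9 remains.
row 2, column 9 = 3: row 2 has {1,2,4,5,6,7,8,9}; col 9 has {2,7}; box has {4,5,7} → only 3 remains.
row 1, column 3 = 7: row 1 has {1,3}; col 3 has {2,5,9}; box has {1,2,3,4,5,6,8,9} → only 7 remains.
row 1, column 4 = 5: in row 1, 5 can only go here (every other open cell in that row sees a 5).
row 3, column 4 = 2: in row 3, 2 can only go here (every other open cell in that row sees a 2).
row 1, column 8 = 2: in row 1, 2 can only go here (every other open cell in that row sees a 2).
row 6, column 5 = 2: in row 6, 2 can only go here (every other open cell in that row sees a 2).
row 6, column 7 = 7: in row 6, 7 can only go here (every other open cell in that row sees a 7).
row 7, column 6 = 7: in row 7, 7 can only go here (every other open cell in that row sees a 7).
row 5, column 4 = 7: in row 5, 7 can only go here (every other open cell in that row sees a 7).
row 9, column 3 = 3: in row 9, 3 can only go here (every other open cell in that row sees a 3).
row 6, column 2 = 5: in column 2, 5 can only go here (every other open cell in that column sees a 5).
row 4, column 2 = 9: in column 2, 9 can only go here (every other open cell in that column sees a 9).
row 7, column 3 = 4: in column 3, 4 can only go here (every other open cell in that column sees a 4).
row 1, column 6 = 4: in column 6, 4 can only go here (every other open cell in that column sees a 4).
row 1, column 5 = 8: row 1 has {1,2,3,4,5,7}; col 5 has {2,3,5,6,7,9}; box has {1,2,3,4,5,7,9} → only 8 remains.
row 1, column 9 = 9: row 1 has {1,2,3,4,5,7,8}; col 9 has {2,3,7}; box has {2,3,4,5,7}; anti-diagonal has {2,4,5,6,7} → only 9 remains.
row 3, column 6 = 6: row 3 has {2,3,4,5,7,9}; col 6 has {1,2,4,5,7,9}; box has {1,2,3,4,5,7,8,9} → only 6 remains.
row 1, column 7 = 6: row 1 has {1,2,3,4,5,7,8,9}; col 7 has {2,4,7}; box has {2,3,4,5,7,9} → only 6 remains.
row 9, column 4 = 8: in row 9, 8 can only go here (every other open cell in that row sees an 8).
row 6, column 4 = 1: row 6 has {2,3,5,7,9}; col 4 has {2,3,4,5,7,8,9}; box has {2,4,5,6,7,9}; anti-diagonal has {2,4,5,6,7,9} → only 1 remains.
row 8, column 4 = 6: row 8 has {2,3,7,8,9}; col 4 has {1,2,3,4,5,7,8,9}; box has {2,3,5,7,8,9} → only 6 remains.
row 3, column 7 = 8: row 3 has {2,3,4,5,6,7,9}; col 7 has {2,4,6,7}; box has {2,3,4,5,6,7,9}; anti-diagonal has {1,2,4,5,6,7,9} → only 8 remains.
row 3, column 9 = 1: row 3 has {2,3,4,5,6,7,8,9}; col 9 has {2,3,7,9}; box has {2,3,4,5,6,7,8,9} → only 1 remains.
row 4, column 6 = 3: row 4 has {2,4,5,7,9}; col 6 has {1,2,4,5,6,7,9}; box has {1,2,4,5,6,7,9}; anti-diagonal has {1,2,4,5,6,7,8,9} → only 3 remains.
row 4, column 7 = 1: row 4 has {2,3,4,5,7,9}; col 7 has {2,4,6,7,8}; box has {2,7} → only 1 remains.
row 4, column 8 = 6: row 4 has {1,2,3,4,5,7,9}; col 8 has {2,3,5,7,8}; box has {1,2,7} → only 6 remains.
row 5, column 6 = 8: row 5 has {2,4,6,7}; col 6 has {1,2,3,4,5,6,7,9}; box has {1,2,3,4,5,6,7,9} → only 8 remains.
row 5, column 8 = 9: row 5 has {2,4,6,7,8}; col 8 has {2,3,5,6,7,8}; box has {1,2,6,7} → only 9 remains.
row 5, column 9 = 5: row 5 has {2,4,6,7,8,9}; col 9 has {1,2,3,7,9}; box has {1,2,6,7,9} → only 5 remains.
row 6, column 8 = 4: row 6 has {1,2,3,5,7,9}; col 8 has {2,3,5,6,7,8,9}; box has {1,2,5,6,7,9} → only 4 remains.

4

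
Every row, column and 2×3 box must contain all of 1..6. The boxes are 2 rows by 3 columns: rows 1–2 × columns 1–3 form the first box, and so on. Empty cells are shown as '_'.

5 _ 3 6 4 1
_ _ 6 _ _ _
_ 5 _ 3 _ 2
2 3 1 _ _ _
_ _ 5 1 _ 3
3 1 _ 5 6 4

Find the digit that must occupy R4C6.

6

R1C2 = 2: row 1 has {1,3,4,5,6}; col 2 has {1,3,5}; box has {3,5,6} → only 2 remains.
R2C2 = 4: row 2 has {6}; col 2 has {1,2,3,5}; box has {2,3,5,6} → only 4 remains.
R2C4 = 2: row 2 has {4,6}; col 4 has {1,3,5,6}; box has {1,4,6} → only 2 remains.
R2C6 = 5: row 2 has {2,4,6}; col 6 has {1,2,3,4}; box has {1,2,4,6} → only 5 remains.
R3C3 = 4: row 3 has {2,3,5}; col 3 has {1,3,5,6}; box has {1,2,3,5} → only 4 remains.
R3C5 = 1: row 3 has {2,3,4,5}; col 5 has {4,6}; box has {2,3} → only 1 remains.
R4C4 = 4: row 4 has {1,2,3}; col 4 has {1,2,3,5,6}; box has {1,2,3} → only 4 remains.
R4C5 = 5: row 4 has {1,2,3,4}; col 5 has {1,4,6}; box has {1,2,3,4} → only 5 remains.
R4C6 = 6: row 4 has {1,2,3,4,5}; col 6 has {1,2,3,4,5}; box has {1,2,3,4,5} → only 6 remains.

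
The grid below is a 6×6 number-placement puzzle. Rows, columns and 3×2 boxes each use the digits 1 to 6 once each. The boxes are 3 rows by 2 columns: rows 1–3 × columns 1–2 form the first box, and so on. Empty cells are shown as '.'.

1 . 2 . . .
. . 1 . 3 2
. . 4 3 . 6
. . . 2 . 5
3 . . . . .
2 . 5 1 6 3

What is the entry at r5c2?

5

r1c6 = 4: row 1 has {1,2}; col 6 has {2,3,5,6}; box has {2,3,6} → only 4 remains.
r3c1 = 5: row 3 has {3,4,6}; col 1 has {1,2,3}; box has {1} → only 5 remains.
r3c2 = 2: row 3 has {3,4,5,6}; col 2 has {}; box has {1,5} → only 2 remains.
r3c5 = 1: row 3 has {2,3,4,5,6}; col 5 has {3,6}; box has {2,3,4,6} → only 1 remains.
r4c5 = 4: row 4 has {2,5}; col 5 has {1,3,6}; box has {3,5,6} → only 4 remains.
r5c3 = 6: row 5 has {3}; col 3 has {1,2,4,5}; box has {1,2,5} → only 6 remains.
r5c4 = 4: row 5 has {3,6}; col 4 has {1,2,3}; box has {1,2,5,6} → only 4 remains.
r5c5 = 2: row 5 has {3,4,6}; col 5 has {1,3,4,6}; box has {3,4,5,6} → only 2 remains.
r5c6 = 1: row 5 has {2,3,4,6}; col 6 has {2,3,4,5,6}; box has {2,3,4,5,6} → only 1 remains.
r6c2 = 4: row 6 has {1,2,3,5,6}; col 2 has {2}; box has {2,3} → only 4 remains.
r1c5 = 5: row 1 has {1,2,4}; col 5 has {1,2,3,4,6}; box has {1,2,3,4,6} → only 5 remains.
r2c2 = 6: row 2 has {1,2,3}; col 2 has {2,4}; box has {1,2,5} → only 6 remains.
r2c4 = 5: row 2 has {1,2,3,6}; col 4 has {1,2,3,4}; box has {1,2,3,4} → only 5 remains.
r4c1 = 6: row 4 has {2,4,5}; col 1 has {1,2,3,5}; box has {2,3,4} → only 6 remains.
r4c2 = 1: row 4 has {2,4,5,6}; col 2 has {2,4,6}; box has {2,3,4,6} → only 1 remains.
r4c3 = 3: row 4 has {1,2,4,5,6}; col 3 has {1,2,4,5,6}; box has {1,2,4,5,6} → only 3 remains.
r5c2 = 5: row 5 has {1,2,3,4,6}; col 2 has {1,2,4,6}; box has {1,2,3,4,6} → only 5 remains.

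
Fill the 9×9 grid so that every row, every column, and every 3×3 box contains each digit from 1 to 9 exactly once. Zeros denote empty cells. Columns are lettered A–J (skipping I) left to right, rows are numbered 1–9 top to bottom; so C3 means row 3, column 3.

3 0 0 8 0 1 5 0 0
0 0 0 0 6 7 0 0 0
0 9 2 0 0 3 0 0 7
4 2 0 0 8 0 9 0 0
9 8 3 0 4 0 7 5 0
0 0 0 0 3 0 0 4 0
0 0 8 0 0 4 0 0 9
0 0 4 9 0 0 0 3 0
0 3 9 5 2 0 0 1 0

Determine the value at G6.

8

E1 = 9 (sole candidate).
D3 = 4 (sole candidate).
E3 = 5 (sole candidate).
H4 = 6 (sole candidate).
H1 = 2 (sole candidate).
D2 = 2 (sole candidate).
H3 = 8 (sole candidate).
F4 = 5 (sole candidate).
H7 = 7 (sole candidate).
H2 = 9 (sole candidate).
E7 = 1 (sole candidate).
E8 = 7 (sole candidate).
A2 = 8 (hidden single in row 2).
J4 = 3 (hidden single in row 4).
G2 = 3 (hidden single in row 2).
F6 = 9 (hidden single in row 6).
D7 = 3 (hidden single in row 7).
A9 = 7 (hidden single in row 9).
F5 = 2 (hidden single in column 6).
J5 = 1 (sole candidate).
J2 = 4 (sole candidate).
D5 = 6 (sole candidate).
J1 = 6 (sole candidate).
G3 = 1 (sole candidate).
J9 = 8 (sole candidate).
C1 = 7 (sole candidate).
A3 = 6 (sole candidate).
C4 = 1 (sole candidate).
D4 = 7 (sole candidate).
A6 = 5 (sole candidate).
C6 = 6 (sole candidate).
D6 = 1 (sole candidate).
J6 = 2 (sole candidate).
A7 = 2 (sole candidate).
G7 = 6 (sole candidate).
A8 = 1 (sole candidate).
G8 = 2 (sole candidate).
J8 = 5 (sole candidate).
F9 = 6 (sole candidate).
G9 = 4 (sole candidate).
B1 = 4 (sole candidate).
C2 = 5 (sole candidate).
B6 = 7 (sole candidate).
G6 = 8: row 6 has {1,2,3,4,5,6,7,9}; col 7 has {1,2,3,4,5,6,7,9}; box has {1,2,3,4,5,6,7,9} → only 8 remains.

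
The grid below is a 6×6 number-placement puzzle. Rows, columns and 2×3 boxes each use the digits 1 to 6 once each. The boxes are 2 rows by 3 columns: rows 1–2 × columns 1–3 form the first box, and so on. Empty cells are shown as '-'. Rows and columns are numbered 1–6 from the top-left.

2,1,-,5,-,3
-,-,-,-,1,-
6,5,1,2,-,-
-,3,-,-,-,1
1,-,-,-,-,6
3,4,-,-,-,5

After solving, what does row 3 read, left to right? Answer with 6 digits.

r2c2 = 6 (sole candidate).
r2c4 = 4 (sole candidate).
r2c6 = 2 (sole candidate).
r3c6 = 4: row 3 has {1,2,5,6}; col 6 has {1,2,3,5,6}; box has {1,2} → only 4 remains.
r4c1 = 4 (sole candidate).
r4c3 = 2 (sole candidate).
r4c4 = 6 (sole candidate).
r4c5 = 5 (sole candidate).
r5c2 = 2 (sole candidate).
r5c3 = 5 (sole candidate).
r5c4 = 3 (sole candidate).
r5c5 = 4 (sole candidate).
r6c3 = 6 (sole candidate).
r6c4 = 1 (sole candidate).
r6c5 = 2 (sole candidate).
r1c3 = 4 (sole candidate).
r1c5 = 6 (sole candidate).
r2c1 = 5 (sole candidate).
r2c3 = 3 (sole candidate).
r3c5 = 3: row 3 has {1,2,4,5,6}; col 5 has {1,2,4,5,6}; box has {1,2,4,5,6} → only 3 remains.

651234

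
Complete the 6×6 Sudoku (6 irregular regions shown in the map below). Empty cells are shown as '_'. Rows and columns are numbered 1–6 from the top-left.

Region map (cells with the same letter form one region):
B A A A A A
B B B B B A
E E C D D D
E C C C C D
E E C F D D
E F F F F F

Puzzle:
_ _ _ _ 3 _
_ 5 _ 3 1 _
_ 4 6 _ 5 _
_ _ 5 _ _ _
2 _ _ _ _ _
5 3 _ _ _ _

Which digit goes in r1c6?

r5c4 = 5: in row 5, 5 can only go here (every other open cell in that row sees a 5).
r1c6 = 5: in row 1, 5 can only go here (every other open cell in that row sees a 5).

5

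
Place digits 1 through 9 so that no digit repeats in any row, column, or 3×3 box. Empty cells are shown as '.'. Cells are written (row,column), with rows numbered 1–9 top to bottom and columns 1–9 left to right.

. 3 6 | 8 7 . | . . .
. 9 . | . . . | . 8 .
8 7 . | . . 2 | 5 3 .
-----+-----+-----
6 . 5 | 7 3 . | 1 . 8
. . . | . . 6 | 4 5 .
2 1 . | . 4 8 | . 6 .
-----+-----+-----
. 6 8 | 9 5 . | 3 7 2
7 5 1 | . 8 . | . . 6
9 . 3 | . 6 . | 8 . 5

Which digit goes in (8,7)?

(2,5) = 1: row 2 has {8,9}; col 5 has {3,4,5,6,7,8}; box has {2,7,8} → only 1 remains.
(3,3) = 4: row 3 has {2,3,5,7,8}; col 3 has {1,3,5,6,8}; box has {3,6,7,8,9} → only 4 remains.
(3,4) = 6: row 3 has {2,3,4,5,7,8}; col 4 has {7,8,9}; box has {1,2,7,8} → only 6 remains.
(3,5) = 9: row 3 has {2,3,4,5,6,7,8}; col 5 has {1,3,4,5,6,7,8}; box has {1,2,6,7,8} → only 9 remains.
(3,9) = 1: row 3 has {2,3,4,5,6,7,8,9}; col 9 has {2,5,6,8}; box has {3,5,8} → only 1 remains.
(4,2) = 4: row 4 has {1,3,5,6,7,8}; col 2 has {1,3,5,6,7,9}; box has {1,2,5,6} → only 4 remains.
(4,6) = 9: row 4 has {1,3,4,5,6,7,8}; col 6 has {2,6,8}; box has {3,4,6,7,8} → only 9 remains.
(4,8) = 2: row 4 has {1,3,4,5,6,7,8,9}; col 8 has {3,5,6,7,8}; box has {1,4,5,6,8} → only 2 remains.
(5,1) = 3: row 5 has {4,5,6}; col 1 has {2,6,7,8,9}; box has {1,2,4,5,6} → only 3 remains.
(5,2) = 8: row 5 has {3,4,5,6}; col 2 has {1,3,4,5,6,7,9}; box has {1,2,3,4,5,6} → only 8 remains.
(5,5) = 2: row 5 has {3,4,5,6,8}; col 5 has {1,3,4,5,6,7,8,9}; box has {3,4,6,7,8,9} → only 2 remains.
(6,4) = 5: row 6 has {1,2,4,6,8}; col 4 has {6,7,8,9}; box has {2,3,4,6,7,8,9} → only 5 remains.
(7,1) = 4: row 7 has {2,3,5,6,7,8,9}; col 1 has {2,3,6,7,8,9}; box has {1,3,5,6,7,8,9} → only 4 remains.
(7,6) = 1: row 7 has {2,3,4,5,6,7,8,9}; col 6 has {2,6,8,9}; box has {5,6,8,9} → only 1 remains.
(8,7) = 9: row 8 has {1,5,6,7,8}; col 7 has {1,3,4,5,8}; box has {2,3,5,6,7,8} → only 9 remains.

9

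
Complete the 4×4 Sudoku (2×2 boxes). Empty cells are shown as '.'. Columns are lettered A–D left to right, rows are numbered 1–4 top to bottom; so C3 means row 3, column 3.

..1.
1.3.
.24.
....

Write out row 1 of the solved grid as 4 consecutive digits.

2314

B2 = 4: row 2 has {1,3}; col 2 has {2}; box has {1} → only 4 remains.
D2 = 2: row 2 has {1,3,4}; col 4 has {}; box has {1,3} → only 2 remains.
A3 = 3: row 3 has {2,4}; col 1 has {1}; box has {2} → only 3 remains.
D3 = 1: row 3 has {2,3,4}; col 4 has {2}; box has {4} → only 1 remains.
A4 = 4: row 4 has {}; col 1 has {1,3}; box has {2,3} → only 4 remains.
B4 = 1: row 4 has {4}; col 2 has {2,4}; box has {2,3,4} → only 1 remains.
C4 = 2: row 4 has {1,4}; col 3 has {1,3,4}; box has {1,4} → only 2 remains.
D4 = 3: row 4 has {1,2,4}; col 4 has {1,2}; box has {1,2,4} → only 3 remains.
A1 = 2: row 1 has {1}; col 1 has {1,3,4}; box has {1,4} → only 2 remains.
B1 = 3: row 1 has {1,2}; col 2 has {1,2,4}; box has {1,2,4} → only 3 remains.
D1 = 4: row 1 has {1,2,3}; col 4 has {1,2,3}; box has {1,2,3} → only 4 remains.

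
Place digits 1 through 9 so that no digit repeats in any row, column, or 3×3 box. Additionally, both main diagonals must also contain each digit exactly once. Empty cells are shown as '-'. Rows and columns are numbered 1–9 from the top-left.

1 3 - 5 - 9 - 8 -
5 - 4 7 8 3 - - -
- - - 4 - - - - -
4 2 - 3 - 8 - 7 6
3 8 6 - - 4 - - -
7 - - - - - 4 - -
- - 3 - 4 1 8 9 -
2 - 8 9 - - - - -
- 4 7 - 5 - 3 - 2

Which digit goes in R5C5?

R1C3 = 2: row 1 has {1,3,5,8,9}; col 3 has {3,4,6,7,8}; box has {1,3,4,5} → only 2 remains.
R1C5 = 6: row 1 has {1,2,3,5,8,9}; col 5 has {4,5,8}; box has {3,4,5,7,8,9} → only 6 remains.
R1C7 = 7: row 1 has {1,2,3,5,6,8,9}; col 7 has {3,4,8}; box has {8} → only 7 remains.
R1C9 = 4: row 1 has {1,2,3,5,6,7,8,9}; col 9 has {2,6}; box has {7,8}; anti-diagonal has {3,8} → only 4 remains.
R3C3 = 9: row 3 has {4}; col 3 has {2,3,4,6,7,8}; box has {1,2,3,4,5}; main diagonal has {1,2,3,8} → only 9 remains.
R3C6 = 2: row 3 has {4,9}; col 6 has {1,3,4,8,9}; box has {3,4,5,6,7,8,9} → only 2 remains.
R5C5 = 7: row 5 has {3,4,6,8}; col 5 has {4,5,6,8}; box has {3,4,8}; main diagonal has {1,2,3,8,9}; anti-diagonal has {3,4,8} → only 7 remains.

7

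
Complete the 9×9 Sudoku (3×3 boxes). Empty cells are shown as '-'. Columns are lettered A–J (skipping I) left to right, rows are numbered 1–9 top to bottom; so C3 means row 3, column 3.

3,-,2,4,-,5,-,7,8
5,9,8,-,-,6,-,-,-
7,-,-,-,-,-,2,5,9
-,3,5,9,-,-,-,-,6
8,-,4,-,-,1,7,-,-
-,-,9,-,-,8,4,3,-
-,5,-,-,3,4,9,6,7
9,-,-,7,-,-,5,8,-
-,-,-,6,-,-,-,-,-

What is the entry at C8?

3

F3 = 3: row 3 has {2,5,7,9}; col 6 has {1,4,5,6,8}; box has {4,5,6} → only 3 remains.
C7 = 1: row 7 has {3,4,5,6,7,9}; col 3 has {2,4,5,8,9}; box has {5,9} → only 1 remains.
F8 = 2: row 8 has {5,7,8,9}; col 6 has {1,3,4,5,6,8}; box has {3,4,6,7} → only 2 remains.
F9 = 9: row 9 has {6}; col 6 has {1,2,3,4,5,6,8}; box has {2,3,4,6,7} → only 9 remains.
C3 = 6: row 3 has {2,3,5,7,9}; col 3 has {1,2,4,5,8,9}; box has {2,3,5,7,8,9} → only 6 remains.
F4 = 7: row 4 has {3,5,6,9}; col 6 has {1,2,3,4,5,6,8,9}; box has {1,8,9} → only 7 remains.
A7 = 2: row 7 has {1,3,4,5,6,7,9}; col 1 has {3,5,7,8,9}; box has {1,5,9} → only 2 remains.
D7 = 8: row 7 has {1,2,3,4,5,6,7,9}; col 4 has {4,6,7,9}; box has {2,3,4,6,7,9} → only 8 remains.
C8 = 3: row 8 has {2,5,7,8,9}; col 3 has {1,2,4,5,6,8,9}; box has {1,2,5,9} → only 3 remains.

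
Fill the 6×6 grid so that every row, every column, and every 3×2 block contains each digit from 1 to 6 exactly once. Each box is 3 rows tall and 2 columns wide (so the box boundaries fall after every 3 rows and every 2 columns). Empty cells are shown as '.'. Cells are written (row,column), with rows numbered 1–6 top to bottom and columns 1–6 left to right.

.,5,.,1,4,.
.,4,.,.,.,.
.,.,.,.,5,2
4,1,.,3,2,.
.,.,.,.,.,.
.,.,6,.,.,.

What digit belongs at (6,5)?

(4,3) = 5: row 4 has {1,2,3,4}; col 3 has {6}; box has {3,6} → only 5 remains.
(4,6) = 6: row 4 has {1,2,3,4,5}; col 6 has {2}; box has {2} → only 6 remains.
(1,6) = 3: row 1 has {1,4,5}; col 6 has {2,6}; box has {2,4,5} → only 3 remains.
(2,6) = 1: row 2 has {4}; col 6 has {2,3,6}; box has {2,3,4,5} → only 1 remains.
(1,3) = 2: row 1 has {1,3,4,5}; col 3 has {5,6}; box has {1} → only 2 remains.
(2,3) = 3: row 2 has {1,4}; col 3 has {2,5,6}; box has {1,2} → only 3 remains.
(2,5) = 6: row 2 has {1,3,4}; col 5 has {2,4,5}; box has {1,2,3,4,5} → only 6 remains.
(3,3) = 4: row 3 has {2,5}; col 3 has {2,3,5,6}; box has {1,2,3} → only 4 remains.
(3,4) = 6: row 3 has {2,4,5}; col 4 has {1,3}; box has {1,2,3,4} → only 6 remains.
(5,3) = 1: row 5 has {}; col 3 has {2,3,4,5,6}; box has {3,5,6} → only 1 remains.
(5,5) = 3: row 5 has {1}; col 5 has {2,4,5,6}; box has {2,6} → only 3 remains.
(6,5) = 1: row 6 has {6}; col 5 has {2,3,4,5,6}; box has {2,3,6} → only 1 remains.

1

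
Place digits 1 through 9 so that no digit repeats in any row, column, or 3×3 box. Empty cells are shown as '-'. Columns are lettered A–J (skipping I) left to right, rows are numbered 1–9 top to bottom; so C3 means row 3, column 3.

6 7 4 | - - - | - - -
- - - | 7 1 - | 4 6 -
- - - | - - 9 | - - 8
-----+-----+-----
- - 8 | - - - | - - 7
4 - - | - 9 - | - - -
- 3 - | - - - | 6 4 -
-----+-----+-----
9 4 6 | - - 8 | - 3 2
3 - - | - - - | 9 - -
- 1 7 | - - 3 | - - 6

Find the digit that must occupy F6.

1

F5 = 7: in row 5, 7 can only go here (every other open cell in that row sees a 7).
A6 = 7: in row 6, 7 can only go here (every other open cell in that row sees a 7).
D9 = 9: in row 9, 9 can only go here (every other open cell in that row sees a 9).
E9 = 4: in row 9, 4 can only go here (every other open cell in that row sees a 4).
D3 = 4: in row 3, 4 can only go here (every other open cell in that row sees a 4).
E3 = 6: in row 3, 6 can only go here (every other open cell in that row sees a 6).
F4 = 4: in row 4, 4 can only go here (every other open cell in that row sees a 4).
J8 = 4: in row 8, 4 can only go here (every other open cell in that row sees a 4).
A9 = 2: in row 9, 2 can only go here (every other open cell in that row sees a 2).
C8 = 5: row 8 has {3,4,9}; col 3 has {4,6,7,8}; box has {1,2,3,4,6,7,9} → only 5 remains.
B8 = 8: row 8 has {3,4,5,9}; col 2 has {1,3,4,7}; box has {1,2,3,4,5,6,7,9} → only 8 remains.
A2 = 8: in row 2, 8 can only go here (every other open cell in that row sees an 8).
F8 = 6: in column 6, 6 can only go here (every other open cell in that column sees a 6).
F6 = 1: in column 6, 1 can only go here (every other open cell in that column sees a 1).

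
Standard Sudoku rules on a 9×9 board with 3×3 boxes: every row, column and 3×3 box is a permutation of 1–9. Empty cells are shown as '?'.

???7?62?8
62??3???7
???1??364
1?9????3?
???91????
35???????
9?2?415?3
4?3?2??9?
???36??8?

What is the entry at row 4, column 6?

row 1, column 1 = 5: row 1 has {2,6,7,8}; col 1 has {1,3,4,6,9}; box has {2,6} → only 5 remains.
row 1, column 5 = 9: row 1 has {2,5,6,7,8}; col 5 has {1,2,3,4,6}; box has {1,3,6,7} → only 9 remains.
row 1, column 8 = 1: row 1 has {2,5,6,7,8,9}; col 8 has {3,6,8,9}; box has {2,3,4,6,7,8} → only 1 remains.
row 2, column 7 = 9: row 2 has {2,3,6,7}; col 7 has {2,3,5}; box has {1,2,3,4,6,7,8} → only 9 remains.
row 2, column 8 = 5: row 2 has {2,3,6,7,9}; col 8 has {1,3,6,8,9}; box has {1,2,3,4,6,7,8,9} → only 5 remains.
row 7, column 4 = 8: row 7 has {1,2,3,4,5,9}; col 4 has {1,3,7,9}; box has {1,2,3,4,6} → only 8 remains.
row 7, column 8 = 7: row 7 has {1,2,3,4,5,8,9}; col 8 has {1,3,5,6,8,9}; box has {3,5,8,9} → only 7 remains.
row 8, column 4 = 5: row 8 has {2,3,4,9}; col 4 has {1,3,7,8,9}; box has {1,2,3,4,6,8} → only 5 remains.
row 8, column 6 = 7: row 8 has {2,3,4,5,9}; col 6 has {1,6}; box has {1,2,3,4,5,6,8} → only 7 remains.
row 9, column 1 = 7: row 9 has {3,6,8}; col 1 has {1,3,4,5,6,9}; box has {2,3,4,9} → only 7 remains.
row 9, column 2 = 1: row 9 has {3,6,7,8}; col 2 has {2,5}; box has {2,3,4,7,9} → only 1 remains.
row 9, column 3 = 5: row 9 has {1,3,6,7,8}; col 3 has {2,3,9}; box has {1,2,3,4,7,9} → only 5 remains.
row 9, column 6 = 9: row 9 has {1,3,5,6,7,8}; col 6 has {1,6,7}; box has {1,2,3,4,5,6,7,8} → only 9 remains.
row 9, column 7 = 4: row 9 has {1,3,5,6,7,8,9}; col 7 has {2,3,5,9}; box has {3,5,7,8,9} → only 4 remains.
row 9, column 9 = 2: row 9 has {1,3,4,5,6,7,8,9}; col 9 has {3,4,7,8}; box has {3,4,5,7,8,9} → only 2 remains.
row 1, column 3 = 4: row 1 has {1,2,5,6,7,8,9}; col 3 has {2,3,5,9}; box has {2,5,6} → only 4 remains.
row 2, column 4 = 4: row 2 has {2,3,5,6,7,9}; col 4 has {1,3,5,7,8,9}; box has {1,3,6,7,9} → only 4 remains.
row 2, column 6 = 8: row 2 has {2,3,4,5,6,7,9}; col 6 has {1,6,7,9}; box has {1,3,4,6,7,9} → only 8 remains.
row 3, column 1 = 8: row 3 has {1,3,4,6}; col 1 has {1,3,4,5,6,7,9}; box has {2,4,5,6} → only 8 remains.
row 3, column 3 = 7: row 3 has {1,3,4,6,8}; col 3 has {2,3,4,5,9}; box has {2,4,5,6,8} → only 7 remains.
row 3, column 5 = 5: row 3 has {1,3,4,6,7,8}; col 5 has {1,2,3,4,6,9}; box has {1,3,4,6,7,8,9} → only 5 remains.
row 3, column 6 = 2: row 3 has {1,3,4,5,6,7,8}; col 6 has {1,6,7,8,9}; box has {1,3,4,5,6,7,8,9} → only 2 remains.
row 5, column 1 = 2: row 5 has {1,9}; col 1 has {1,3,4,5,6,7,8,9}; box has {1,3,5,9} → only 2 remains.
row 5, column 8 = 4: row 5 has {1,2,9}; col 8 has {1,3,5,6,7,8,9}; box has {3} → only 4 remains.
row 6, column 6 = 4: row 6 has {3,5}; col 6 has {1,2,6,7,8,9}; box has {1,9} → only 4 remains.
row 6, column 8 = 2: row 6 has {3,4,5}; col 8 has {1,3,4,5,6,7,8,9}; box has {3,4} → only 2 remains.
row 7, column 2 = 6: row 7 has {1,2,3,4,5,7,8,9}; col 2 has {1,2,5}; box has {1,2,3,4,5,7,9} → only 6 remains.
row 8, column 2 = 8: row 8 has {2,3,4,5,7,9}; col 2 has {1,2,5,6}; box has {1,2,3,4,5,6,7,9} → only 8 remains.
row 1, column 2 = 3: row 1 has {1,2,4,5,6,7,8,9}; col 2 has {1,2,5,6,8}; box has {2,4,5,6,7,8} → only 3 remains.
row 2, column 3 = 1: row 2 has {2,3,4,5,6,7,8,9}; col 3 has {2,3,4,5,7,9}; box has {2,3,4,5,6,7,8} → only 1 remains.
row 3, column 2 = 9: row 3 has {1,2,3,4,5,6,7,8}; col 2 has {1,2,3,5,6,8}; box has {1,2,3,4,5,6,7,8} → only 9 remains.
row 4, column 6 = 5: row 4 has {1,3,9}; col 6 has {1,2,4,6,7,8,9}; box has {1,4,9} → only 5 remains.

5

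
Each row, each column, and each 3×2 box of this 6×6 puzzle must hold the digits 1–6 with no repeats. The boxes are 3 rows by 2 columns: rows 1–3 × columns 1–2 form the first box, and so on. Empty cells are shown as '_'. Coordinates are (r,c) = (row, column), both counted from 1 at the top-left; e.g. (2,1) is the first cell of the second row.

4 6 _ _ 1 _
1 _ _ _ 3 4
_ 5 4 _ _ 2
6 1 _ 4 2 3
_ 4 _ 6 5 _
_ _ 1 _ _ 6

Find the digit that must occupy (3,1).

3

(1,6) = 5: row 1 has {1,4,6}; col 6 has {2,3,4,6}; box has {1,2,3,4} → only 5 remains.
(2,2) = 2: row 2 has {1,3,4}; col 2 has {1,4,5,6}; box has {1,4,5,6} → only 2 remains.
(2,4) = 5: row 2 has {1,2,3,4}; col 4 has {4,6}; box has {4} → only 5 remains.
(3,1) = 3: row 3 has {2,4,5}; col 1 has {1,4,6}; box has {1,2,4,5,6} → only 3 remains.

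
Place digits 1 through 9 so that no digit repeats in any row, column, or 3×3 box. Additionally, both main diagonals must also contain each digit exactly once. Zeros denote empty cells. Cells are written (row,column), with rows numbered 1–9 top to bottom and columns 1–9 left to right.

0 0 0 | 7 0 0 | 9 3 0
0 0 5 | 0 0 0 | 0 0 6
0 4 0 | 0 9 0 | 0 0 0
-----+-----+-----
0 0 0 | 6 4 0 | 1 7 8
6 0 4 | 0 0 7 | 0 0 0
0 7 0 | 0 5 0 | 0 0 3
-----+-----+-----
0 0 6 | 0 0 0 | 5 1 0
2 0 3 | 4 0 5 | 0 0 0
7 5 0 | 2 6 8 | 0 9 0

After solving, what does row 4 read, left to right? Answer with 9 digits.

539642178

(5,7) = 2: row 5 has {4,6,7}; col 7 has {1,5,9}; box has {1,3,7,8} → only 2 remains.
(5,8) = 5: row 5 has {2,4,6,7}; col 8 has {1,3,7,9}; box has {1,2,3,7,8} → only 5 remains.
(5,9) = 9: row 5 has {2,4,5,6,7}; col 9 has {3,6,8}; box has {1,2,3,5,7,8} → only 9 remains.
(8,8) = 8: row 8 has {2,3,4,5}; col 8 has {1,3,5,7,9}; box has {1,5,9}; main diagonal has {5,6} → only 8 remains.
(8,9) = 7: row 8 has {2,3,4,5,8}; col 9 has {3,6,8,9}; box has {1,5,8,9} → only 7 remains.
(9,3) = 1: row 9 has {2,5,6,7,8,9}; col 3 has {3,4,5,6}; box has {2,3,5,6,7} → only 1 remains.
(9,9) = 4: row 9 has {1,2,5,6,7,8,9}; col 9 has {3,6,7,8,9}; box has {1,5,7,8,9}; main diagonal has {5,6,8} → only 4 remains.
(1,1) = 1: row 1 has {3,7,9}; col 1 has {2,6,7}; box has {4,5}; main diagonal has {4,5,6,8} → only 1 remains.
(3,7) = 8: row 3 has {4,9}; col 7 has {1,2,5,9}; box has {3,6,9}; anti-diagonal has {6,7} → only 8 remains.
(3,8) = 2: row 3 has {4,8,9}; col 8 has {1,3,5,7,8,9}; box has {3,6,8,9} → only 2 remains.
(5,5) = 3: row 5 has {2,4,5,6,7,9}; col 5 has {4,5,6,9}; box has {4,5,6,7}; main diagonal has {1,4,5,6,8}; anti-diagonal has {6,7,8} → only 3 remains.
(7,5) = 7: row 7 has {1,5,6}; col 5 has {3,4,5,6,9}; box has {2,4,5,6,8} → only 7 remains.
(7,9) = 2: row 7 has {1,5,6,7}; col 9 has {3,4,6,7,8,9}; box has {1,4,5,7,8,9} → only 2 remains.
(8,2) = 9: row 8 has {2,3,4,5,7,8}; col 2 has {4,5,7}; box has {1,2,3,5,6,7}; anti-diagonal has {3,6,7,8} → only 9 remains.
(8,5) = 1: row 8 has {2,3,4,5,7,8,9}; col 5 has {3,4,5,6,7,9}; box has {2,4,5,6,7,8} → only 1 remains.
(8,7) = 6: row 8 has {1,2,3,4,5,7,8,9}; col 7 has {1,2,5,8,9}; box has {1,2,4,5,7,8,9} → only 6 remains.
(9,7) = 3: row 9 has {1,2,4,5,6,7,8,9}; col 7 has {1,2,5,6,8,9}; box has {1,2,4,5,6,7,8,9} → only 3 remains.
(1,9) = 5: row 1 has {1,3,7,9}; col 9 has {2,3,4,6,7,8,9}; box has {2,3,6,8,9}; anti-diagonal has {3,6,7,8,9} → only 5 remains.
(2,2) = 2: row 2 has {5,6}; col 2 has {4,5,7,9}; box has {1,4,5}; main diagonal has {1,3,4,5,6,8} → only 2 remains.
(2,5) = 8: row 2 has {2,5,6}; col 5 has {1,3,4,5,6,7,9}; box has {7,9} → only 8 remains.
(2,8) = 4: row 2 has {2,5,6,8}; col 8 has {1,2,3,5,7,8,9}; box has {2,3,5,6,8,9}; anti-diagonal has {3,5,6,7,8,9} → only 4 remains.
(3,1) = 3: row 3 has {2,4,8,9}; col 1 has {1,2,6,7}; box has {1,2,4,5} → only 3 remains.
(3,3) = 7: row 3 has {2,3,4,8,9}; col 3 has {1,3,4,5,6}; box has {1,2,3,4,5}; main diagonal has {1,2,3,4,5,6,8} → only 7 remains.
(3,9) = 1: row 3 has {2,3,4,7,8,9}; col 9 has {2,3,4,5,6,7,8,9}; box has {2,3,4,5,6,8,9} → only 1 remains.
(4,2) = 3: row 4 has {1,4,6,7,8}; col 2 has {2,4,5,7,9}; box has {4,6,7} → only 3 remains.
(4,6) = 2: row 4 has {1,3,4,6,7,8}; col 6 has {5,7,8}; box has {3,4,5,6,7}; anti-diagonal has {3,4,5,6,7,8,9} → only 2 remains.
(6,4) = 1: row 6 has {3,5,7}; col 4 has {2,4,6,7}; box has {2,3,4,5,6,7}; anti-diagonal has {2,3,4,5,6,7,8,9} → only 1 remains.
(6,6) = 9: row 6 has {1,3,5,7}; col 6 has {2,5,7,8}; box has {1,2,3,4,5,6,7}; main diagonal has {1,2,3,4,5,6,7,8} → only 9 remains.
(6,7) = 4: row 6 has {1,3,5,7,9}; col 7 has {1,2,3,5,6,8,9}; box has {1,2,3,5,7,8,9} → only 4 remains.
(6,8) = 6: row 6 has {1,3,4,5,7,9}; col 8 has {1,2,3,4,5,7,8,9}; box has {1,2,3,4,5,7,8,9} → only 6 remains.
(7,2) = 8: row 7 has {1,2,5,6,7}; col 2 has {2,3,4,5,7,9}; box has {1,2,3,5,6,7,9} → only 8 remains.
(7,6) = 3: row 7 has {1,2,5,6,7,8}; col 6 has {2,5,7,8,9}; box has {1,2,4,5,6,7,8} → only 3 remains.
(1,2) = 6: row 1 has {1,3,5,7,9}; col 2 has {2,3,4,5,7,8,9}; box has {1,2,3,4,5,7} → only 6 remains.
(1,3) = 8: row 1 has {1,3,5,6,7,9}; col 3 has {1,3,4,5,6,7}; box has {1,2,3,4,5,6,7} → only 8 remains.
(1,5) = 2: row 1 has {1,3,5,6,7,8,9}; col 5 has {1,3,4,5,6,7,8,9}; box has {7,8,9} → only 2 remains.
(1,6) = 4: row 1 has {1,2,3,5,6,7,8,9}; col 6 has {2,3,5,7,8,9}; box has {2,7,8,9} → only 4 remains.
(2,1) = 9: row 2 has {2,4,5,6,8}; col 1 has {1,2,3,6,7}; box has {1,2,3,4,5,6,7,8} → only 9 remains.
(2,4) = 3: row 2 has {2,4,5,6,8,9}; col 4 has {1,2,4,6,7}; box has {2,4,7,8,9} → only 3 remains.
(2,6) = 1: row 2 has {2,3,4,5,6,8,9}; col 6 has {2,3,4,5,7,8,9}; box has {2,3,4,7,8,9} → only 1 remains.
(2,7) = 7: row 2 has {1,2,3,4,5,6,8,9}; col 7 has {1,2,3,4,5,6,8,9}; box has {1,2,3,4,5,6,8,9} → only 7 remains.
(3,4) = 5: row 3 has {1,2,3,4,7,8,9}; col 4 has {1,2,3,4,6,7}; box has {1,2,3,4,7,8,9} → only 5 remains.
(3,6) = 6: row 3 has {1,2,3,4,5,7,8,9}; col 6 has {1,2,3,4,5,7,8,9}; box has {1,2,3,4,5,7,8,9} → only 6 remains.
(4,1) = 5: row 4 has {1,2,3,4,6,7,8}; col 1 has {1,2,3,6,7,9}; box has {3,4,6,7} → only 5 remains.
(4,3) = 9: row 4 has {1,2,3,4,5,6,7,8}; col 3 has {1,3,4,5,6,7,8}; box has {3,4,5,6,7} → only 9 remains.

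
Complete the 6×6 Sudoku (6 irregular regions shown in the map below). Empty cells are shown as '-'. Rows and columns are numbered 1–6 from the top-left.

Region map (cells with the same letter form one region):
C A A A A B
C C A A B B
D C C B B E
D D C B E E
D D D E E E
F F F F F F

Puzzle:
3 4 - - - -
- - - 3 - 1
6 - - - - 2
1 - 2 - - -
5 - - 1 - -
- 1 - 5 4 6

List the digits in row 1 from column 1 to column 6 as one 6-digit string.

R1C6 = 5: row 1 has {3,4}; col 6 has {1,2,6}; region has {1} → only 5 remains.
R2C1 = 4 (sole candidate).
R3C2 = 5 (sole candidate).
R3C3 = 1 (sole candidate).
R3C4 = 4 (sole candidate).
R3C5 = 3 (sole candidate).
R4C2 = 3 (sole candidate).
R4C4 = 6 (sole candidate).
R4C5 = 5 (sole candidate).
R4C6 = 4 (sole candidate).
R5C2 = 2 (sole candidate).
R5C3 = 4 (sole candidate).
R5C5 = 6 (sole candidate).
R5C6 = 3 (sole candidate).
R6C1 = 2 (sole candidate).
R6C3 = 3 (sole candidate).
R1C3 = 6: row 1 has {3,4,5}; col 3 has {1,2,3,4}; region has {3,4} → only 6 remains.
R1C4 = 2: row 1 has {3,4,5,6}; col 4 has {1,3,4,5,6}; region has {3,4,6} → only 2 remains.
R1C5 = 1: row 1 has {2,3,4,5,6}; col 5 has {3,4,5,6}; region has {2,3,4,6} → only 1 remains.

346215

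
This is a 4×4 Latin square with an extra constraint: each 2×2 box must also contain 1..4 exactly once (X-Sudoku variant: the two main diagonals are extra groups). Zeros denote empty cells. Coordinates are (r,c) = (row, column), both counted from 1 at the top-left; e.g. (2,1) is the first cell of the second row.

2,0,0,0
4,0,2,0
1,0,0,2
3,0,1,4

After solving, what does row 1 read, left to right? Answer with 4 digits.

2341

(1,4) = 1: row 1 has {2}; col 4 has {2,4}; box has {2}; anti-diagonal has {2,3} → only 1 remains.
(2,4) = 3: row 2 has {2,4}; col 4 has {1,2,4}; box has {1,2} → only 3 remains.
(3,2) = 4: row 3 has {1,2}; col 2 has {}; box has {1,3}; anti-diagonal has {1,2,3} → only 4 remains.
(3,3) = 3: row 3 has {1,2,4}; col 3 has {1,2}; box has {1,2,4}; main diagonal has {2,4} → only 3 remains.
(4,2) = 2: row 4 has {1,3,4}; col 2 has {4}; box has {1,3,4} → only 2 remains.
(1,2) = 3: row 1 has {1,2}; col 2 has {2,4}; box has {2,4} → only 3 remains.
(1,3) = 4: row 1 has {1,2,3}; col 3 has {1,2,3}; box has {1,2,3} → only 4 remains.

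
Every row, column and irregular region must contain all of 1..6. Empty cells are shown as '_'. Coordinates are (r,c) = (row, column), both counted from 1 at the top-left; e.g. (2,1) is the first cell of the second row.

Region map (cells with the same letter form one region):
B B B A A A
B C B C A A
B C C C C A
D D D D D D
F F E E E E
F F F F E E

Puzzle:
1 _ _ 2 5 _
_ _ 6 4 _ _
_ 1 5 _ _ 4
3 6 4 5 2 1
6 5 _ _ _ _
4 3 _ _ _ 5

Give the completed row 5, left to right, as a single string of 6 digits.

651342

(1,2) = 4: row 1 has {1,2,5}; col 2 has {1,3,5,6}; region has {1,6} → only 4 remains.
(1,3) = 3: row 1 has {1,2,4,5}; col 3 has {4,5,6}; region has {1,4,6} → only 3 remains.
(1,6) = 6: row 1 has {1,2,3,4,5}; col 6 has {1,4,5}; region has {2,4,5} → only 6 remains.
(2,2) = 2: row 2 has {4,6}; col 2 has {1,3,4,5,6}; region has {1,4,5} → only 2 remains.
(2,6) = 3: row 2 has {2,4,6}; col 6 has {1,4,5,6}; region has {2,4,5,6} → only 3 remains.
(3,1) = 2: row 3 has {1,4,5}; col 1 has {1,3,4,6}; region has {1,3,4,6} → only 2 remains.
(5,6) = 2: row 5 has {5,6}; col 6 has {1,3,4,5,6}; region has {5} → only 2 remains.
(6,4) = 1: row 6 has {3,4,5}; col 4 has {2,4,5}; region has {3,4,5,6} → only 1 remains.
(6,5) = 6: row 6 has {1,3,4,5}; col 5 has {2,5}; region has {2,5} → only 6 remains.
(2,1) = 5: row 2 has {2,3,4,6}; col 1 has {1,2,3,4,6}; region has {1,2,3,4,6} → only 5 remains.
(2,5) = 1: row 2 has {2,3,4,5,6}; col 5 has {2,5,6}; region has {2,3,4,5,6} → only 1 remains.
(3,5) = 3: row 3 has {1,2,4,5}; col 5 has {1,2,5,6}; region has {1,2,4,5} → only 3 remains.
(5,3) = 1: row 5 has {2,5,6}; col 3 has {3,4,5,6}; region has {2,5,6} → only 1 remains.
(5,4) = 3: row 5 has {1,2,5,6}; col 4 has {1,2,4,5}; region has {1,2,5,6} → only 3 remains.
(5,5) = 4: row 5 has {1,2,3,5,6}; col 5 has {1,2,3,5,6}; region has {1,2,3,5,6} → only 4 remains.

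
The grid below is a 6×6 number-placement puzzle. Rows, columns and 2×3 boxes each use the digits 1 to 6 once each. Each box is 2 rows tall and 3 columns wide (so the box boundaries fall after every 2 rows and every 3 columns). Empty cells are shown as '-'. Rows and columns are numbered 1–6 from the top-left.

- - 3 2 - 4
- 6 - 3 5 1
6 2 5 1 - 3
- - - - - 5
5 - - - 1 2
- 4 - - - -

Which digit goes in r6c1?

r1c1 = 1: row 1 has {2,3,4}; col 1 has {5,6}; box has {3,6} → only 1 remains.
r1c2 = 5: row 1 has {1,2,3,4}; col 2 has {2,4,6}; box has {1,3,6} → only 5 remains.
r1c5 = 6: row 1 has {1,2,3,4,5}; col 5 has {1,5}; box has {1,2,3,4,5} → only 6 remains.
r3c5 = 4: row 3 has {1,2,3,5,6}; col 5 has {1,5,6}; box has {1,3,5} → only 4 remains.
r4c4 = 6: row 4 has {5}; col 4 has {1,2,3}; box has {1,3,4,5} → only 6 remains.
r4c5 = 2: row 4 has {5,6}; col 5 has {1,4,5,6}; box has {1,3,4,5,6} → only 2 remains.
r5c2 = 3: row 5 has {1,2,5}; col 2 has {2,4,5,6}; box has {4,5} → only 3 remains.
r5c3 = 6: row 5 has {1,2,3,5}; col 3 has {3,5}; box has {3,4,5} → only 6 remains.
r5c4 = 4: row 5 has {1,2,3,5,6}; col 4 has {1,2,3,6}; box has {1,2} → only 4 remains.
r6c1 = 2: row 6 has {4}; col 1 has {1,5,6}; box has {3,4,5,6} → only 2 remains.

2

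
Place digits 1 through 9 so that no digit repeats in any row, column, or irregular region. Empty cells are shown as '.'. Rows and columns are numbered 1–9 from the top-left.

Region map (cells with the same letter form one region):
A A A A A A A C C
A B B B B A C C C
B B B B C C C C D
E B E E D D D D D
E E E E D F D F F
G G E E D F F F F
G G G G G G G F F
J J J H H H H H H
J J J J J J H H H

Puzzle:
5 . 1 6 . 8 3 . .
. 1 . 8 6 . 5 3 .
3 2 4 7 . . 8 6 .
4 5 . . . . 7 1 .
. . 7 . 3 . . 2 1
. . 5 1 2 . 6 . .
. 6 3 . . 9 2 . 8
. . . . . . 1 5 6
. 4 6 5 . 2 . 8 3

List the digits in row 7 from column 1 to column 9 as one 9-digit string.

r2c3 = 9: row 2 has {1,3,5,6,8}; col 3 has {1,3,4,5,6,7}; region has {1,2,3,4,5,6,7,8} → only 9 remains.
r3c6 = 1: row 3 has {2,3,4,6,7,8}; col 6 has {2,8,9}; region has {3,5,6,8} → only 1 remains.
r4c6 = 6: row 4 has {1,4,5,7}; col 6 has {1,2,8,9}; region has {1,2,3,7} → only 6 remains.
r4c9 = 9: row 4 has {1,4,5,6,7}; col 9 has {1,3,6,8}; region has {1,2,3,6,7} → only 9 remains.
r5c4 = 9: row 5 has {1,2,3,7}; col 4 has {1,5,6,7,8}; region has {1,4,5,7} → only 9 remains.
r5c7 = 4: row 5 has {1,2,3,7,9}; col 7 has {1,2,3,5,6,7,8}; region has {1,2,3,6,7,9} → only 4 remains.
r7c4 = 4: row 7 has {2,3,6,8,9}; col 4 has {1,5,6,7,8,9}; region has {2,3,6,9} → only 4 remains.
r7c8 = 7: row 7 has {2,3,4,6,8,9}; col 8 has {1,2,3,5,6,8}; region has {1,2,6,8} → only 7 remains.
r8c3 = 8: row 8 has {1,5,6}; col 3 has {1,3,4,5,6,7,9}; region has {2,4,5,6} → only 8 remains.
r8c4 = 2: row 8 has {1,5,6,8}; col 4 has {1,4,5,6,7,8,9}; region has {1,3,5,6,8} → only 2 remains.
r9c7 = 9: row 9 has {2,3,4,5,6,8}; col 7 has {1,2,3,4,5,6,7,8}; region has {1,2,3,5,6,8} → only 9 remains.
r3c5 = 9: row 3 has {1,2,3,4,6,7,8}; col 5 has {2,3,6}; region has {1,3,5,6,8} → only 9 remains.
r3c9 = 5: row 3 has {1,2,3,4,6,7,8,9}; col 9 has {1,3,6,8,9}; region has {1,2,3,4,6,7,9} → only 5 remains.
r4c3 = 2: row 4 has {1,4,5,6,7,9}; col 3 has {1,3,4,5,6,7,8,9}; region has {1,4,5,7,9} → only 2 remains.
r4c4 = 3: row 4 has {1,2,4,5,6,7,9}; col 4 has {1,2,4,5,6,7,8,9}; region has {1,2,4,5,7,9} → only 3 remains.
r4c5 = 8: row 4 has {1,2,3,4,5,6,7,9}; col 5 has {2,3,6,9}; region has {1,2,3,4,5,6,7,9} → only 8 remains.
r5c2 = 8: row 5 has {1,2,3,4,7,9}; col 2 has {1,2,4,5,6}; region has {1,2,3,4,5,7,9} → only 8 remains.
r5c6 = 5: row 5 has {1,2,3,4,7,8,9}; col 6 has {1,2,6,8,9}; region has {1,2,6,7,8} → only 5 remains.
r6c2 = 7: row 6 has {1,2,5,6}; col 2 has {1,2,4,5,6,8}; region has {2,3,4,6,9} → only 7 remains.
r6c9 = 4: row 6 has {1,2,5,6,7}; col 9 has {1,3,5,6,8,9}; region has {1,2,5,6,7,8} → only 4 remains.
r7c1 = 1: row 7 has {2,3,4,6,7,8,9}; col 1 has {3,4,5}; region has {2,3,4,6,7,9} → only 1 remains.
r7c5 = 5: row 7 has {1,2,3,4,6,7,8,9}; col 5 has {2,3,6,8,9}; region has {1,2,3,4,6,7,9} → only 5 remains.

163459278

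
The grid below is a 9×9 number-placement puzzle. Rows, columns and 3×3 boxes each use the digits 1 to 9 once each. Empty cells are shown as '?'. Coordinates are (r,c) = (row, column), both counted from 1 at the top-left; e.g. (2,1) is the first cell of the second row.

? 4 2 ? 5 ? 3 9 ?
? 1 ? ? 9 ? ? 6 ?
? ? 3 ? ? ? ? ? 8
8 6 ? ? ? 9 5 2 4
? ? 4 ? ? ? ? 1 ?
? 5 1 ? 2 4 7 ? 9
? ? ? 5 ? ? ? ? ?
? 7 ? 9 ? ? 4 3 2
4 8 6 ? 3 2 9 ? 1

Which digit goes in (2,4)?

(1,9) = 7 (sole candidate).
(2,7) = 2 (sole candidate).
(2,9) = 5 (sole candidate).
(3,2) = 9 (sole candidate).
(3,7) = 1 (sole candidate).
(3,8) = 4 (sole candidate).
(4,3) = 7 (sole candidate).
(4,5) = 1 (sole candidate).
(6,1) = 3 (sole candidate).
(6,8) = 8 (sole candidate).
(7,3) = 9 (sole candidate).
(7,8) = 7 (sole candidate).
(7,9) = 6 (sole candidate).
(8,3) = 5 (sole candidate).
(9,4) = 7 (sole candidate).
(9,8) = 5 (sole candidate).
(1,1) = 6 (sole candidate).
(2,1) = 7 (sole candidate).
(2,3) = 8 (sole candidate).
(2,6) = 3 (sole candidate).
(3,1) = 5 (sole candidate).
(4,4) = 3 (sole candidate).
(5,2) = 2 (sole candidate).
(5,7) = 6 (sole candidate).
(5,9) = 3 (sole candidate).
(6,4) = 6 (sole candidate).
(7,2) = 3 (sole candidate).
(7,7) = 8 (sole candidate).
(8,1) = 1 (sole candidate).
(2,4) = 4: row 2 has {1,2,3,5,6,7,8,9}; col 4 has {3,5,6,7,9}; box has {3,5,9} → only 4 remains.

4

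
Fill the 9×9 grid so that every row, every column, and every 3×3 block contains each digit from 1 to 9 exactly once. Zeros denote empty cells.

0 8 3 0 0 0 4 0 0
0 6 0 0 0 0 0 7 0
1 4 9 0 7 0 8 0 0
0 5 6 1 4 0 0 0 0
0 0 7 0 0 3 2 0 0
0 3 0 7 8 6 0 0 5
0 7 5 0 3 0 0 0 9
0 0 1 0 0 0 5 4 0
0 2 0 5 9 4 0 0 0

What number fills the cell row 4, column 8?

3

row 2, column 3 = 2: row 2 has {6,7}; col 3 has {1,3,5,6,7,9}; box has {1,3,4,6,8,9} → only 2 remains.
row 5, column 4 = 9: row 5 has {2,3,7}; col 4 has {1,5,7}; box has {1,3,4,6,7,8} → only 9 remains.
row 5, column 5 = 5: row 5 has {2,3,7,9}; col 5 has {3,4,7,8,9}; box has {1,3,4,6,7,8,9} → only 5 remains.
row 6, column 3 = 4: row 6 has {3,5,6,7,8}; col 3 has {1,2,3,5,6,7,9}; box has {3,5,6,7} → only 4 remains.
row 8, column 2 = 9: row 8 has {1,4,5}; col 2 has {2,3,4,5,6,7,8}; box has {1,2,5,7} → only 9 remains.
row 9, column 3 = 8: row 9 has {2,4,5,9}; col 3 has {1,2,3,4,5,6,7,9}; box has {1,2,5,7,9} → only 8 remains.
row 2, column 1 = 5: row 2 has {2,6,7}; col 1 has {1}; box has {1,2,3,4,6,8,9} → only 5 remains.
row 2, column 5 = 1: row 2 has {2,5,6,7}; col 5 has {3,4,5,7,8,9}; box has {7} → only 1 remains.
row 2, column 9 = 3: row 2 has {1,2,5,6,7}; col 9 has {5,9}; box has {4,7,8} → only 3 remains.
row 4, column 6 = 2: row 4 has {1,4,5,6}; col 6 has {3,4,6}; box has {1,3,4,5,6,7,8,9} → only 2 remains.
row 5, column 1 = 8: row 5 has {2,3,5,7,9}; col 1 has {1,5}; box has {3,4,5,6,7} → only 8 remains.
row 5, column 2 = 1: row 5 has {2,3,5,7,8,9}; col 2 has {2,3,4,5,6,7,8,9}; box has {3,4,5,6,7,8} → only 1 remains.
row 5, column 8 = 6: row 5 has {1,2,3,5,7,8,9}; col 8 has {4,7}; box has {2,5} → only 6 remains.
row 5, column 9 = 4: row 5 has {1,2,3,5,6,7,8,9}; col 9 has {3,5,9}; box has {2,5,6} → only 4 remains.
row 1, column 1 = 7: row 1 has {3,4,8}; col 1 has {1,5,8}; box has {1,2,3,4,5,6,8,9} → only 7 remains.
row 2, column 7 = 9: row 2 has {1,2,3,5,6,7}; col 7 has {2,4,5,8}; box has {3,4,7,8} → only 9 remains.
row 3, column 6 = 5: row 3 has {1,4,7,8,9}; col 6 has {2,3,4,6}; box has {1,7} → only 5 remains.
row 3, column 8 = 2: row 3 has {1,4,5,7,8,9}; col 8 has {4,6,7}; box has {3,4,7,8,9} → only 2 remains.
row 3, column 9 = 6: row 3 has {1,2,4,5,7,8,9}; col 9 has {3,4,5,9}; box has {2,3,4,7,8,9} → only 6 remains.
row 4, column 1 = 9: row 4 has {1,2,4,5,6}; col 1 has {1,5,7,8}; box has {1,3,4,5,6,7,8} → only 9 remains.
row 6, column 1 = 2: row 6 has {3,4,5,6,7,8}; col 1 has {1,5,7,8,9}; box has {1,3,4,5,6,7,8,9} → only 2 remains.
row 6, column 7 = 1: row 6 has {2,3,4,5,6,7,8}; col 7 has {2,4,5,8,9}; box has {2,4,5,6} → only 1 remains.
row 6, column 8 = 9: row 6 has {1,2,3,4,5,6,7,8}; col 8 has {2,4,6,7}; box has {1,2,4,5,6} → only 9 remains.
row 7, column 7 = 6: row 7 has {3,5,7,9}; col 7 has {1,2,4,5,8,9}; box has {4,5,9} → only 6 remains.
row 1, column 6 = 9: row 1 has {3,4,7,8}; col 6 has {2,3,4,5,6}; box has {1,5,7} → only 9 remains.
row 1, column 9 = 1: row 1 has {3,4,7,8,9}; col 9 has {3,4,5,6,9}; box has {2,3,4,6,7,8,9} → only 1 remains.
row 2, column 6 = 8: row 2 has {1,2,3,5,6,7,9}; col 6 has {2,3,4,5,6,9}; box has {1,5,7,9} → only 8 remains.
row 3, column 4 = 3: row 3 has {1,2,4,5,6,7,8,9}; col 4 has {1,5,7,9}; box has {1,5,7,8,9} → only 3 remains.
row 7, column 1 = 4: row 7 has {3,5,6,7,9}; col 1 has {1,2,5,7,8,9}; box has {1,2,5,7,8,9} → only 4 remains.
row 7, column 6 = 1: row 7 has {3,4,5,6,7,9}; col 6 has {2,3,4,5,6,8,9}; box has {3,4,5,9} → only 1 remains.
row 7, column 8 = 8: row 7 has {1,3,4,5,6,7,9}; col 8 has {2,4,6,7,9}; box has {4,5,6,9} → only 8 remains.
row 8, column 6 = 7: row 8 has {1,4,5,9}; col 6 has {1,2,3,4,5,6,8,9}; box has {1,3,4,5,9} → only 7 remains.
row 8, column 9 = 2: row 8 has {1,4,5,7,9}; col 9 has {1,3,4,5,6,9}; box has {4,5,6,8,9} → only 2 remains.
row 9, column 9 = 7: row 9 has {2,4,5,8,9}; col 9 has {1,2,3,4,5,6,9}; box has {2,4,5,6,8,9} → only 7 remains.
row 1, column 8 = 5: row 1 has {1,3,4,7,8,9}; col 8 has {2,4,6,7,8,9}; box has {1,2,3,4,6,7,8,9} → only 5 remains.
row 2, column 4 = 4: row 2 has {1,2,3,5,6,7,8,9}; col 4 has {1,3,5,7,9}; box has {1,3,5,7,8,9} → only 4 remains.
row 4, column 8 = 3: row 4 has {1,2,4,5,6,9}; col 8 has {2,4,5,6,7,8,9}; box has {1,2,4,5,6,9} → only 3 remains.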